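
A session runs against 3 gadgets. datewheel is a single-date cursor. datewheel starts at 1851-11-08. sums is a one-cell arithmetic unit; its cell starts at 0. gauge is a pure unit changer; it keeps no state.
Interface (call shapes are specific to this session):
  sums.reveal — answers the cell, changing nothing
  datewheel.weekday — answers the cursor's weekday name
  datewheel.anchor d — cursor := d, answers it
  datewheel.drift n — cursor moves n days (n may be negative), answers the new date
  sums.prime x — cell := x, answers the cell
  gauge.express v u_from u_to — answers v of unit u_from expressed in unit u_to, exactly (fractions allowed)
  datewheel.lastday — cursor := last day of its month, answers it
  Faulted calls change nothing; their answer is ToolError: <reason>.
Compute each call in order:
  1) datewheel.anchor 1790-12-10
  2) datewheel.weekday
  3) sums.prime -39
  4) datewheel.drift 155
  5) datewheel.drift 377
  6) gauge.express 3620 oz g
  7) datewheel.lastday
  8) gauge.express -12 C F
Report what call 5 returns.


Answer: 1792-05-25

Derivation:
% anchor(1790-12-10) == 1790-12-10
% weekday() == Friday
% prime(-39) == -39
% drift(155) == 1791-05-14
% drift(377) == 1792-05-25
% express(3620, oz, g) == 8210021897/80000
% lastday() == 1792-05-31
% express(-12, C, F) == 52/5


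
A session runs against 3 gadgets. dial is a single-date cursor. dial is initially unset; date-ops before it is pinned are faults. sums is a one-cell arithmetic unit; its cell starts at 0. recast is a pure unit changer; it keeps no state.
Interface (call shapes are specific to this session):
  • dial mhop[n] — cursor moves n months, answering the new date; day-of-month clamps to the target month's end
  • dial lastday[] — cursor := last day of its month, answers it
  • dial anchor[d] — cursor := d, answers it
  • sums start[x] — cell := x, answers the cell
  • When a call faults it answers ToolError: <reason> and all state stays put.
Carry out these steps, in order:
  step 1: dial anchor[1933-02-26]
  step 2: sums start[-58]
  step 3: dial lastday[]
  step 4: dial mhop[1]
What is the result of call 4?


# dial anchor(d=1933-02-26) -> 1933-02-26
# sums start(x=-58) -> -58
# dial lastday() -> 1933-02-28
# dial mhop(n=1) -> 1933-03-28

Answer: 1933-03-28


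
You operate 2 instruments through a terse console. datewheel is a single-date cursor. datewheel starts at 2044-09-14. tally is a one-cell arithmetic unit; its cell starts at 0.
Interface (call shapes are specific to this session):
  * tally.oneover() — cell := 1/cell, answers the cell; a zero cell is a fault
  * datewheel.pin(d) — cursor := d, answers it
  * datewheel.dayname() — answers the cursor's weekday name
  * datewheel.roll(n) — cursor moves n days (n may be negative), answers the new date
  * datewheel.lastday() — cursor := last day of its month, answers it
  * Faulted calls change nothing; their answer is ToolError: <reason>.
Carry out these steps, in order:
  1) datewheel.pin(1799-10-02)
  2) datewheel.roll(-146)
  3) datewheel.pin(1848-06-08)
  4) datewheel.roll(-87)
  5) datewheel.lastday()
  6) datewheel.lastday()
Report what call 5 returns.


Answer: 1848-03-31

Derivation:
[in] datewheel.pin d='1799-10-02'
:: 1799-10-02
[in] datewheel.roll n='-146'
:: 1799-05-09
[in] datewheel.pin d='1848-06-08'
:: 1848-06-08
[in] datewheel.roll n='-87'
:: 1848-03-13
[in] datewheel.lastday
:: 1848-03-31
[in] datewheel.lastday
:: 1848-03-31


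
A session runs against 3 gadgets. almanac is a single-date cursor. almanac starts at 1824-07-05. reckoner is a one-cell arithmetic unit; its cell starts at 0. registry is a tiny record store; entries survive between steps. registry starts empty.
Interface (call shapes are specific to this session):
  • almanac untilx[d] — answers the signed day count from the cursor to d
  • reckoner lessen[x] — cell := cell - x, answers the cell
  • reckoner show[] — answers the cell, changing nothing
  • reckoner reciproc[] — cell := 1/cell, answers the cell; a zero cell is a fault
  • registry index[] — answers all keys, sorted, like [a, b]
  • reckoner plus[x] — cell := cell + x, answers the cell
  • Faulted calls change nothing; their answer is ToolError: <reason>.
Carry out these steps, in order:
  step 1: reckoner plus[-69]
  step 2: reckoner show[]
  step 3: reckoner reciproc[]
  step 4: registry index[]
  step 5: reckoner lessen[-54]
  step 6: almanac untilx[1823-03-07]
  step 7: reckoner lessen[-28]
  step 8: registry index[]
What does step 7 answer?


Answer: 5657/69

Derivation:
Do: reckoner plus[x: -69]
See: -69
Do: reckoner show[]
See: -69
Do: reckoner reciproc[]
See: -1/69
Do: registry index[]
See: []
Do: reckoner lessen[x: -54]
See: 3725/69
Do: almanac untilx[d: 1823-03-07]
See: -486
Do: reckoner lessen[x: -28]
See: 5657/69
Do: registry index[]
See: []


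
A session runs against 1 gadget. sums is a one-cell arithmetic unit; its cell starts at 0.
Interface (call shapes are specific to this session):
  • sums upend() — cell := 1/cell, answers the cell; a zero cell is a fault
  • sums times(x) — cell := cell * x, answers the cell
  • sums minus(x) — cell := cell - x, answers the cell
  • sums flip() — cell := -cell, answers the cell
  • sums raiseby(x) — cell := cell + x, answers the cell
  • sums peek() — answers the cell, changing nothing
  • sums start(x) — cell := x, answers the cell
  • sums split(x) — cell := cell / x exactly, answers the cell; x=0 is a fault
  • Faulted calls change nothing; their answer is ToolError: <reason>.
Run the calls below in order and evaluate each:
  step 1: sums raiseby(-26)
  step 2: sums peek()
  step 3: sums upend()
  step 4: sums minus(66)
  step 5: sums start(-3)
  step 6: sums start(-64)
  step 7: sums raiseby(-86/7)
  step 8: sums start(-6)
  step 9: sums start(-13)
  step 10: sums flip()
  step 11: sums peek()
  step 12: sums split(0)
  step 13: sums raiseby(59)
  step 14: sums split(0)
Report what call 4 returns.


Answer: -1717/26

Derivation:
-- sums raiseby(x='-26') == -26
-- sums peek() == -26
-- sums upend() == -1/26
-- sums minus(x='66') == -1717/26
-- sums start(x='-3') == -3
-- sums start(x='-64') == -64
-- sums raiseby(x='-86/7') == -534/7
-- sums start(x='-6') == -6
-- sums start(x='-13') == -13
-- sums flip() == 13
-- sums peek() == 13
-- sums split(x='0') == ToolError: division by zero
-- sums raiseby(x='59') == 72
-- sums split(x='0') == ToolError: division by zero


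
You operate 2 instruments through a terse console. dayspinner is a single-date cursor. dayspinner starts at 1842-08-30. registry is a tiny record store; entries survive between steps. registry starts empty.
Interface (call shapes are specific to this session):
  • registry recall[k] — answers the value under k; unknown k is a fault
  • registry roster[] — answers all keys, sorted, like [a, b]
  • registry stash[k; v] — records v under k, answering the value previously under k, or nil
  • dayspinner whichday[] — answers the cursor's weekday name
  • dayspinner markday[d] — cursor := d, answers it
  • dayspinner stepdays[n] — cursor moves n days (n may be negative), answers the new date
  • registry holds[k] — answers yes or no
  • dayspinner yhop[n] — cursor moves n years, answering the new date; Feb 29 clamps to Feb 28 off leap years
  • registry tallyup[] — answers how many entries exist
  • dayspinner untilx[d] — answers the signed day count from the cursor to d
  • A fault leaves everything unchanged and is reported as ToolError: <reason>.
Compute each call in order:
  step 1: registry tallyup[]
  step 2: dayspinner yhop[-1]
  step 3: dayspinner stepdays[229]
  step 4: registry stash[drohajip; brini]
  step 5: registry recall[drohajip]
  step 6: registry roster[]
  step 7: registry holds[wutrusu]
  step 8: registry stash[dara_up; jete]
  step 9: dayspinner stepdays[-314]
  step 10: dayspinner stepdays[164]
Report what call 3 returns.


Answer: 1842-04-16

Derivation:
Act: registry tallyup[]
Obs: 0
Act: dayspinner yhop[n=-1]
Obs: 1841-08-30
Act: dayspinner stepdays[n=229]
Obs: 1842-04-16
Act: registry stash[k=drohajip; v=brini]
Obs: nil
Act: registry recall[k=drohajip]
Obs: brini
Act: registry roster[]
Obs: [drohajip]
Act: registry holds[k=wutrusu]
Obs: no
Act: registry stash[k=dara_up; v=jete]
Obs: nil
Act: dayspinner stepdays[n=-314]
Obs: 1841-06-06
Act: dayspinner stepdays[n=164]
Obs: 1841-11-17


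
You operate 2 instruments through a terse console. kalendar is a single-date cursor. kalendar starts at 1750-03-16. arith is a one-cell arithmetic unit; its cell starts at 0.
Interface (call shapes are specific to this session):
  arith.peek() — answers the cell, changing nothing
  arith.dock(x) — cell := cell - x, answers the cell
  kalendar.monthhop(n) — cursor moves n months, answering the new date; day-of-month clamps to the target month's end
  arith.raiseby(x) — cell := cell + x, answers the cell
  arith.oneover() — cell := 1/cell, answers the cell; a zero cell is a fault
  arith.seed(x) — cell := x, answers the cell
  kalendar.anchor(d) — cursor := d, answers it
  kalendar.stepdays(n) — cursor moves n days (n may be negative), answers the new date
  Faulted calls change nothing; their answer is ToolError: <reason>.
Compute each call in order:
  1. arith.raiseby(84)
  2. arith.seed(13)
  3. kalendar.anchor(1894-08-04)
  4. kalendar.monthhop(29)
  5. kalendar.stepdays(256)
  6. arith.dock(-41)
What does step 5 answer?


Answer: 1897-09-17

Derivation:
Act: arith.raiseby[x='84']
Obs: 84
Act: arith.seed[x='13']
Obs: 13
Act: kalendar.anchor[d='1894-08-04']
Obs: 1894-08-04
Act: kalendar.monthhop[n='29']
Obs: 1897-01-04
Act: kalendar.stepdays[n='256']
Obs: 1897-09-17
Act: arith.dock[x='-41']
Obs: 54


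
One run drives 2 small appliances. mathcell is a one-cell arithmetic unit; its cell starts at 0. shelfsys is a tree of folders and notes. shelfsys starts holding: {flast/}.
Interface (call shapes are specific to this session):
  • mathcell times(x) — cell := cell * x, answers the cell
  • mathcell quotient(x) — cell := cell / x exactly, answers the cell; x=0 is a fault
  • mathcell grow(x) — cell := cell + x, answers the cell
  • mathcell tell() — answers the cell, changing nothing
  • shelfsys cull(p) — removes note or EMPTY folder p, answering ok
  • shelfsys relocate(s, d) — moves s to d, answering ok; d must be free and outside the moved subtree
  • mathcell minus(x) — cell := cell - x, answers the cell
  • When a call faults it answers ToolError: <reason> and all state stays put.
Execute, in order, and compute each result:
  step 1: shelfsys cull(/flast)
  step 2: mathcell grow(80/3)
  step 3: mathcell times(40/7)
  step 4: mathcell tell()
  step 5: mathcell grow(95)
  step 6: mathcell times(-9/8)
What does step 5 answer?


Do: shelfsys cull[p='/flast']
See: ok
Do: mathcell grow[x='80/3']
See: 80/3
Do: mathcell times[x='40/7']
See: 3200/21
Do: mathcell tell[]
See: 3200/21
Do: mathcell grow[x='95']
See: 5195/21
Do: mathcell times[x='-9/8']
See: -15585/56

Answer: 5195/21


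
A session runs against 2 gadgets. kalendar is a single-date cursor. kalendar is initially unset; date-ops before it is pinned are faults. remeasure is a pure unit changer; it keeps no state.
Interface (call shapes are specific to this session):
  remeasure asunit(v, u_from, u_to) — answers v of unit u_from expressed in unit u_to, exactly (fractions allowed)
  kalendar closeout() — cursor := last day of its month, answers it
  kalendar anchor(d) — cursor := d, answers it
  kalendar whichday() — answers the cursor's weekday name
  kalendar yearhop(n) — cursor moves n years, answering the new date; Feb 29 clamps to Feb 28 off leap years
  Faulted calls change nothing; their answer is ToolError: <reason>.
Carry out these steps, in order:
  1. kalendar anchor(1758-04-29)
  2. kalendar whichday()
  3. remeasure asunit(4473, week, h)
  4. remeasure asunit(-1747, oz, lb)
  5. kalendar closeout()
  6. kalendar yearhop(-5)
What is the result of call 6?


Answer: 1753-04-30

Derivation:
>>> kalendar anchor d='1758-04-29'
  1758-04-29
>>> kalendar whichday
  Saturday
>>> remeasure asunit v='4473' u_from='week' u_to='h'
  751464
>>> remeasure asunit v='-1747' u_from='oz' u_to='lb'
  -1747/16
>>> kalendar closeout
  1758-04-30
>>> kalendar yearhop n='-5'
  1753-04-30


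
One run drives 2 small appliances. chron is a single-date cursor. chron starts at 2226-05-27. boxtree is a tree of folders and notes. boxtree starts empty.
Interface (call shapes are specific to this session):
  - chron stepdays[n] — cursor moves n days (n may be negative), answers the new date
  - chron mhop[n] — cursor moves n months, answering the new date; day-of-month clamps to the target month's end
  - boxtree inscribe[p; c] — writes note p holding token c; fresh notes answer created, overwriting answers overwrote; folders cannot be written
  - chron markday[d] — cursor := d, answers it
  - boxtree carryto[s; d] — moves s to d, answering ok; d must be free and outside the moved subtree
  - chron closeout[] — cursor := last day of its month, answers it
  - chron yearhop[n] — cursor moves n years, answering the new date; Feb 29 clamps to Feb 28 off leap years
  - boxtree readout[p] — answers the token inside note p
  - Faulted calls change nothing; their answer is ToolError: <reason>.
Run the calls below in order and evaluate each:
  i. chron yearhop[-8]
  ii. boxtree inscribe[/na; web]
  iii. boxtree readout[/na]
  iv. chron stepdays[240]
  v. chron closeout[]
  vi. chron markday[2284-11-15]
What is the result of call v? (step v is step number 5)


Act: chron yearhop[n→-8]
Obs: 2218-05-27
Act: boxtree inscribe[p→/na; c→web]
Obs: created
Act: boxtree readout[p→/na]
Obs: web
Act: chron stepdays[n→240]
Obs: 2219-01-22
Act: chron closeout[]
Obs: 2219-01-31
Act: chron markday[d→2284-11-15]
Obs: 2284-11-15

Answer: 2219-01-31


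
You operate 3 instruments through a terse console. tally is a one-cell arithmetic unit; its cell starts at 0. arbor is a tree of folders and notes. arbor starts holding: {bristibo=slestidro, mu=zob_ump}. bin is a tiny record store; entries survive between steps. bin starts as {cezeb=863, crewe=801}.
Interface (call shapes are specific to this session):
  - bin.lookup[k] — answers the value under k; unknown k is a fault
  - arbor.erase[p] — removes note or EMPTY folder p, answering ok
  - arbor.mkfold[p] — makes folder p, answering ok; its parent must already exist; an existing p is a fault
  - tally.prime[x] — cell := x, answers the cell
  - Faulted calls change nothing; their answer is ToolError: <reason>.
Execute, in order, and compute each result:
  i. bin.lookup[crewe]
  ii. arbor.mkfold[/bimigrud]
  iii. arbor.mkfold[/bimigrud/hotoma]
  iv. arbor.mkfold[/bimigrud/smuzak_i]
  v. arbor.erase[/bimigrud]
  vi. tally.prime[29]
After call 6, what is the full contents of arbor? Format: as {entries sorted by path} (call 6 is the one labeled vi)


Answer: {bimigrud/, bimigrud/hotoma/, bimigrud/smuzak_i/, bristibo=slestidro, mu=zob_ump}

Derivation:
$ bin.lookup k→crewe
= 801
$ arbor.mkfold p→/bimigrud
= ok
$ arbor.mkfold p→/bimigrud/hotoma
= ok
$ arbor.mkfold p→/bimigrud/smuzak_i
= ok
$ arbor.erase p→/bimigrud
= ToolError: not empty
$ tally.prime x→29
= 29


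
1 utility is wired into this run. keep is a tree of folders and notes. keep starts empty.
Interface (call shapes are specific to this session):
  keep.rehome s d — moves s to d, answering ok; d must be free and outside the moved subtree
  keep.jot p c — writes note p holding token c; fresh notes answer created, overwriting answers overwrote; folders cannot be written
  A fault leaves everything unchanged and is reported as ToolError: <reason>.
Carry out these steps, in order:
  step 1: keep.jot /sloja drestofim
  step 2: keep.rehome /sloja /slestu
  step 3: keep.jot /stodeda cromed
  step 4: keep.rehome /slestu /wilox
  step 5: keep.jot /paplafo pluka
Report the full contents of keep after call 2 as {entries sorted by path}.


CALL keep.jot[p=/sloja; c=drestofim]
RET  created
CALL keep.rehome[s=/sloja; d=/slestu]
RET  ok
CALL keep.jot[p=/stodeda; c=cromed]
RET  created
CALL keep.rehome[s=/slestu; d=/wilox]
RET  ok
CALL keep.jot[p=/paplafo; c=pluka]
RET  created

Answer: {slestu=drestofim}


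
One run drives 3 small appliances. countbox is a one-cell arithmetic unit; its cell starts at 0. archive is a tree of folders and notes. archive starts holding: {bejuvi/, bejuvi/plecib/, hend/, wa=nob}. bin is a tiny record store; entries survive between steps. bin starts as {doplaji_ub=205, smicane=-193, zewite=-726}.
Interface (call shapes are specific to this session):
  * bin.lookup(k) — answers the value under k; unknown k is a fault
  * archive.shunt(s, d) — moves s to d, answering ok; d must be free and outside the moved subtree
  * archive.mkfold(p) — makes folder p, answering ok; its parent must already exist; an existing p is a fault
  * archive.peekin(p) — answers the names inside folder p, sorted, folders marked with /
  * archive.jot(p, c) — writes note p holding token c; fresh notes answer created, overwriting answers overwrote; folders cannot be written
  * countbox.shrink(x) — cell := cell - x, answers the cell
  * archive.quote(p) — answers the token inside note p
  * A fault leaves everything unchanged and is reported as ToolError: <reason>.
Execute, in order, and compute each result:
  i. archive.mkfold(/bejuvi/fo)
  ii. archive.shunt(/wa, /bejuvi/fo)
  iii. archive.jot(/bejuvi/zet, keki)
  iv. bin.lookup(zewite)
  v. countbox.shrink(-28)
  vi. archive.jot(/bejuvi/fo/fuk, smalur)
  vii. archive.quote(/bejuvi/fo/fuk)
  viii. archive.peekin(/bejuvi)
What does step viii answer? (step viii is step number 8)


$ mkfold p→/bejuvi/fo
[out] ok
$ shunt s→/wa d→/bejuvi/fo
[out] ToolError: exists
$ jot p→/bejuvi/zet c→keki
[out] created
$ lookup k→zewite
[out] -726
$ shrink x→-28
[out] 28
$ jot p→/bejuvi/fo/fuk c→smalur
[out] created
$ quote p→/bejuvi/fo/fuk
[out] smalur
$ peekin p→/bejuvi
[out] [fo/, plecib/, zet]

Answer: [fo/, plecib/, zet]


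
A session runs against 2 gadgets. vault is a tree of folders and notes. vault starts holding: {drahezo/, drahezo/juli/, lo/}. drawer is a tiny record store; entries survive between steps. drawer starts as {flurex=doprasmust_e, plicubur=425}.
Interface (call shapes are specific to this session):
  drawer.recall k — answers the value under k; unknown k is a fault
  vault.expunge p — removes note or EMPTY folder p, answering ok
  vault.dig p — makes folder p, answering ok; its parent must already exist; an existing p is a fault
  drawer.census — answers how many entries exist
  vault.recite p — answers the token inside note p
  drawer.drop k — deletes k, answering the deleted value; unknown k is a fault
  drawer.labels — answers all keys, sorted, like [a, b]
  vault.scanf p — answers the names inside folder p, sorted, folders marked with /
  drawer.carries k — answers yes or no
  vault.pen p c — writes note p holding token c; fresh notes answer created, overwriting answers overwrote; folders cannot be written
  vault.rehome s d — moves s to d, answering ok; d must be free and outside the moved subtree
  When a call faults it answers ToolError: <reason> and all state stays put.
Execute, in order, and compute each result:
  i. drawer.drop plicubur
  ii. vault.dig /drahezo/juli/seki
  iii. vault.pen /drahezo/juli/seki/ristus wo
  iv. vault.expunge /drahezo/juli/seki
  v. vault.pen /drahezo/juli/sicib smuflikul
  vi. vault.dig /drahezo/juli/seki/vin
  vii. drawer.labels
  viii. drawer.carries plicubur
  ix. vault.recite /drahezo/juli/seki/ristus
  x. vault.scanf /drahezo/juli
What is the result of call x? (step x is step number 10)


% drop k: plicubur
[out] 425
% dig p: /drahezo/juli/seki
[out] ok
% pen p: /drahezo/juli/seki/ristus c: wo
[out] created
% expunge p: /drahezo/juli/seki
[out] ToolError: not empty
% pen p: /drahezo/juli/sicib c: smuflikul
[out] created
% dig p: /drahezo/juli/seki/vin
[out] ok
% labels
[out] [flurex]
% carries k: plicubur
[out] no
% recite p: /drahezo/juli/seki/ristus
[out] wo
% scanf p: /drahezo/juli
[out] [seki/, sicib]

Answer: [seki/, sicib]


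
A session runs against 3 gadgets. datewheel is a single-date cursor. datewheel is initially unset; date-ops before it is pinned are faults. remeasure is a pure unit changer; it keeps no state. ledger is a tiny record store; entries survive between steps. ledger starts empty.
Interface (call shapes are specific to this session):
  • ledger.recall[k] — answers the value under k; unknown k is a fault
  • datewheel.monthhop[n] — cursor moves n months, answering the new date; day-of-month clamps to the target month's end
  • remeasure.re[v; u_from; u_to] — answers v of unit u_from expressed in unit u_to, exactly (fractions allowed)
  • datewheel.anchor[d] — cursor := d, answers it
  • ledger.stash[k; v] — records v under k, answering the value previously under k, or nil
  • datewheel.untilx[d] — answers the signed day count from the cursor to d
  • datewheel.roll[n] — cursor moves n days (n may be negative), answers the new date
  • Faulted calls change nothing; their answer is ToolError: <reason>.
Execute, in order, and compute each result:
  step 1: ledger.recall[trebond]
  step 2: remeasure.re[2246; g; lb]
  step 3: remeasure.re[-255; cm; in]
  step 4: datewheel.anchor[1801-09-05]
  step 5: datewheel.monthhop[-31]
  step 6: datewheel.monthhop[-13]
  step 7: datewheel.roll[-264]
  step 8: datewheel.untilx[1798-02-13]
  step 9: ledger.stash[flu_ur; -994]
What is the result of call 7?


Answer: 1797-04-16

Derivation:
I invoke ledger.recall passing trebond, and see ToolError: no such key trebond.
I invoke remeasure.re passing 2246, g, lb, and get 224600000/45359237.
I invoke remeasure.re passing -255, cm, in, and see -12750/127.
Calling datewheel.anchor passing 1801-09-05, and see 1801-09-05.
I use datewheel.monthhop passing -31: 1799-02-05.
I invoke datewheel.monthhop passing -13, and observe 1798-01-05.
Now I run datewheel.roll passing -264, and observe 1797-04-16.
Then datewheel.untilx passing 1798-02-13, and get 303.
Using ledger.stash passing flu_ur, -994, → nil.


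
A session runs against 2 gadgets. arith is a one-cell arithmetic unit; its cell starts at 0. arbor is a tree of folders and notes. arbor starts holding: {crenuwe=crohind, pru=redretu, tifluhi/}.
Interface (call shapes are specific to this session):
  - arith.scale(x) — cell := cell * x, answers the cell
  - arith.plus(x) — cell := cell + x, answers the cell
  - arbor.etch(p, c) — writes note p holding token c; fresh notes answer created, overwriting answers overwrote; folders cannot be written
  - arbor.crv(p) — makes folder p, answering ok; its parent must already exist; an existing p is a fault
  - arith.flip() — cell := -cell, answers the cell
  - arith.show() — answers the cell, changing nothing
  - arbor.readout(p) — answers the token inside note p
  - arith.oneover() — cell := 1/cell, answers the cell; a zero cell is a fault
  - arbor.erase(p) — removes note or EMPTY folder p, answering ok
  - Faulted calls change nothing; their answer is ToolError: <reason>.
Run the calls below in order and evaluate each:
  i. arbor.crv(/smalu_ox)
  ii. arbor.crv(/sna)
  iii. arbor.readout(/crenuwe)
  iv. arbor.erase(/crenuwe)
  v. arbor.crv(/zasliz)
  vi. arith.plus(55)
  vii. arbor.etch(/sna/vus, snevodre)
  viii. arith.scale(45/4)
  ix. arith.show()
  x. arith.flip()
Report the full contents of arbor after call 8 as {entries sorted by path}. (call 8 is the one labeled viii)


% 1. crv(p='/smalu_ox') ~> ok
% 2. crv(p='/sna') ~> ok
% 3. readout(p='/crenuwe') ~> crohind
% 4. erase(p='/crenuwe') ~> ok
% 5. crv(p='/zasliz') ~> ok
% 6. plus(x='55') ~> 55
% 7. etch(p='/sna/vus', c='snevodre') ~> created
% 8. scale(x='45/4') ~> 2475/4
% 9. show() ~> 2475/4
% 10. flip() ~> -2475/4

Answer: {pru=redretu, smalu_ox/, sna/, sna/vus=snevodre, tifluhi/, zasliz/}


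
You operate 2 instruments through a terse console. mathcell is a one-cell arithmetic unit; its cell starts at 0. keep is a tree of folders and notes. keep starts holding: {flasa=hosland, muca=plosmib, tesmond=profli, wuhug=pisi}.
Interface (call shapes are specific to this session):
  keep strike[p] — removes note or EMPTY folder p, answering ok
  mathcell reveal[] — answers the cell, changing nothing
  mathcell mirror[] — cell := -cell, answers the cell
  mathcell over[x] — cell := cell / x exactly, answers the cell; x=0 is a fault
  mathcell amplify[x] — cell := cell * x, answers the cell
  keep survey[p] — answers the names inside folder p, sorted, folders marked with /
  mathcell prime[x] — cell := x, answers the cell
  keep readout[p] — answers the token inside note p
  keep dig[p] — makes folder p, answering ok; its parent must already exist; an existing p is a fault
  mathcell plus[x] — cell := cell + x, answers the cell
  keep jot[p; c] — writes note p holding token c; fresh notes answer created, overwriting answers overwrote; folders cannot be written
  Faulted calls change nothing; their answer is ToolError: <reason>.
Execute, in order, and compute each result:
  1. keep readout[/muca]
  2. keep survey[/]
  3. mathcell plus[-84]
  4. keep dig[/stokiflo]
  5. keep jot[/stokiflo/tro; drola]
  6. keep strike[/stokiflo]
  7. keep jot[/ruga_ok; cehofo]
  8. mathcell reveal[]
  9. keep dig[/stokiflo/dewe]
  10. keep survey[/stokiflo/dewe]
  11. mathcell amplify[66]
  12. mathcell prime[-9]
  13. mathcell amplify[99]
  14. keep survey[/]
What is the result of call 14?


Answer: [flasa, muca, ruga_ok, stokiflo/, tesmond, wuhug]

Derivation:
I call keep readout using p=/muca, yielding plosmib.
Calling keep survey using p=/, and see [flasa, muca, tesmond, wuhug].
Calling mathcell plus using x=-84, giving -84.
I run keep dig using p=/stokiflo, yielding ok.
Then keep jot using p=/stokiflo/tro, c=drola, giving created.
Using keep strike using p=/stokiflo, and see ToolError: not empty.
Now I run keep jot using p=/ruga_ok, c=cehofo, and get created.
Calling mathcell reveal(), which returns -84.
Next I call keep dig using p=/stokiflo/dewe: ok.
Then keep survey using p=/stokiflo/dewe, and observe [].
I run mathcell amplify using x=66, and get -5544.
I try mathcell prime using x=-9, giving -9.
Using mathcell amplify using x=99: -891.
I run keep survey using p=/, which returns [flasa, muca, ruga_ok, stokiflo/, tesmond, wuhug].


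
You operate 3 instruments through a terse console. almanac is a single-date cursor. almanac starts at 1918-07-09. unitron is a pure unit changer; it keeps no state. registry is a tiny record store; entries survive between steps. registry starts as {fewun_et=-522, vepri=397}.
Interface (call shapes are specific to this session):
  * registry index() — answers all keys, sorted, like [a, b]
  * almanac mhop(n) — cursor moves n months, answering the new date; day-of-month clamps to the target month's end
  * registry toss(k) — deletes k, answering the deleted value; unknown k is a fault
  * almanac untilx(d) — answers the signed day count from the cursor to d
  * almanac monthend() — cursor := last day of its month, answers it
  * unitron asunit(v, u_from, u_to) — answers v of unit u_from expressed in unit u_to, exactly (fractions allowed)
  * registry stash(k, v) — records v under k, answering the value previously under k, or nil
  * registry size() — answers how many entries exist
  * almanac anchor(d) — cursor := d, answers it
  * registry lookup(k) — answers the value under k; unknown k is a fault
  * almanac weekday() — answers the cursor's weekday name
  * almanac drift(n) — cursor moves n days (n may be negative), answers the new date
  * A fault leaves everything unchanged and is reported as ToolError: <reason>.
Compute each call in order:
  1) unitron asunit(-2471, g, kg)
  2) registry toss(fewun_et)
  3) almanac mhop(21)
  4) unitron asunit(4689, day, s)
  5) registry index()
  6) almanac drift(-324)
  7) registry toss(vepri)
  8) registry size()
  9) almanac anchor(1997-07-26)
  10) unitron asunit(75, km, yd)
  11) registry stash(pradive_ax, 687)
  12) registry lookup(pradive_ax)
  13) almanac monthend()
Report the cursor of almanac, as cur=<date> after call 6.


> unitron asunit -2471 g kg
  -2471/1000
> registry toss fewun_et
  -522
> almanac mhop 21
  1920-04-09
> unitron asunit 4689 day s
  405129600
> registry index
  [vepri]
> almanac drift -324
  1919-05-21
> registry toss vepri
  397
> registry size
  0
> almanac anchor 1997-07-26
  1997-07-26
> unitron asunit 75 km yd
  31250000/381
> registry stash pradive_ax 687
  nil
> registry lookup pradive_ax
  687
> almanac monthend
  1997-07-31

Answer: cur=1919-05-21


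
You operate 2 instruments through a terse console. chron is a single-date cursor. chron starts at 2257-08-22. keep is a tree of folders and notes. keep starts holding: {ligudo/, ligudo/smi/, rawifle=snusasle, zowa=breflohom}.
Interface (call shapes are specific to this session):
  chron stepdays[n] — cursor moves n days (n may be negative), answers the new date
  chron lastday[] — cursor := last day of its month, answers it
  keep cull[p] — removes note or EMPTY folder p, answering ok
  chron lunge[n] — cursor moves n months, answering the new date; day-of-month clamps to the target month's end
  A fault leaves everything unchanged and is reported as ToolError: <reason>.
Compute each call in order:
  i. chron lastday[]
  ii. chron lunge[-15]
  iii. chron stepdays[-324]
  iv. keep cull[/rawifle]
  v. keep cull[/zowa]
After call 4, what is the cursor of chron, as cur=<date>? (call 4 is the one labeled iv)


~$ chron lastday
= 2257-08-31
~$ chron lunge -15
= 2256-05-31
~$ chron stepdays -324
= 2255-07-12
~$ keep cull /rawifle
= ok
~$ keep cull /zowa
= ok

Answer: cur=2255-07-12


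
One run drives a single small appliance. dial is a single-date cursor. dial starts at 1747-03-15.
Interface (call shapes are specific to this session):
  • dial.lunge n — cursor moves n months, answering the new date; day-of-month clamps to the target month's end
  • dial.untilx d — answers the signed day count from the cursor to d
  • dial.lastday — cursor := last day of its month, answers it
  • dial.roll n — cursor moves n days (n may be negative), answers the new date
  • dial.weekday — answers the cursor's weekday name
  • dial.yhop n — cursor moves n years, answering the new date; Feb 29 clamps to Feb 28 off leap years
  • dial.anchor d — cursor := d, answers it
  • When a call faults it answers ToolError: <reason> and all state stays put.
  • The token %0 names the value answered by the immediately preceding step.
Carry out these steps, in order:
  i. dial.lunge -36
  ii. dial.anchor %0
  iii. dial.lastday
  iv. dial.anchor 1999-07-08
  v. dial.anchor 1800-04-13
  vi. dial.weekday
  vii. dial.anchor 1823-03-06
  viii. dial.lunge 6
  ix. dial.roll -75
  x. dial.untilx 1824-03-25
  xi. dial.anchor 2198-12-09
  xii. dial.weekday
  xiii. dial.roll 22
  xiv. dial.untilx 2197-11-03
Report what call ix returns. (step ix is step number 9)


Answer: 1823-06-23

Derivation:
CALL lunge[n=-36]
RET  1744-03-15
CALL anchor[d=%0]
RET  1744-03-15
CALL lastday[]
RET  1744-03-31
CALL anchor[d=1999-07-08]
RET  1999-07-08
CALL anchor[d=1800-04-13]
RET  1800-04-13
CALL weekday[]
RET  Sunday
CALL anchor[d=1823-03-06]
RET  1823-03-06
CALL lunge[n=6]
RET  1823-09-06
CALL roll[n=-75]
RET  1823-06-23
CALL untilx[d=1824-03-25]
RET  276
CALL anchor[d=2198-12-09]
RET  2198-12-09
CALL weekday[]
RET  Sunday
CALL roll[n=22]
RET  2198-12-31
CALL untilx[d=2197-11-03]
RET  -423


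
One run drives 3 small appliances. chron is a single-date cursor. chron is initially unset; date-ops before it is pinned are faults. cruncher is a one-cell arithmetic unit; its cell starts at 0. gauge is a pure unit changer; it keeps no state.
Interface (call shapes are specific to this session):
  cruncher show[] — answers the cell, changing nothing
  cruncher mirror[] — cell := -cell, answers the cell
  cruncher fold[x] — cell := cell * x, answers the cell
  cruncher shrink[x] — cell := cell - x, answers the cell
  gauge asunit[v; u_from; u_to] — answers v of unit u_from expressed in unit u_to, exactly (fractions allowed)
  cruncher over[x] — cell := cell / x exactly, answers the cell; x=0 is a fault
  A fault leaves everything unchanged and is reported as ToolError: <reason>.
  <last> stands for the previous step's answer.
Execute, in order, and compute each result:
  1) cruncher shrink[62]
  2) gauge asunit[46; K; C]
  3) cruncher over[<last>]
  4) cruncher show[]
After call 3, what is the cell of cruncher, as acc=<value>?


Answer: acc=1240/4543

Derivation:
-> cruncher shrink(x=62)
<- -62
-> gauge asunit(v=46, u_from=K, u_to=C)
<- -4543/20
-> cruncher over(x=<last>)
<- 1240/4543
-> cruncher show()
<- 1240/4543


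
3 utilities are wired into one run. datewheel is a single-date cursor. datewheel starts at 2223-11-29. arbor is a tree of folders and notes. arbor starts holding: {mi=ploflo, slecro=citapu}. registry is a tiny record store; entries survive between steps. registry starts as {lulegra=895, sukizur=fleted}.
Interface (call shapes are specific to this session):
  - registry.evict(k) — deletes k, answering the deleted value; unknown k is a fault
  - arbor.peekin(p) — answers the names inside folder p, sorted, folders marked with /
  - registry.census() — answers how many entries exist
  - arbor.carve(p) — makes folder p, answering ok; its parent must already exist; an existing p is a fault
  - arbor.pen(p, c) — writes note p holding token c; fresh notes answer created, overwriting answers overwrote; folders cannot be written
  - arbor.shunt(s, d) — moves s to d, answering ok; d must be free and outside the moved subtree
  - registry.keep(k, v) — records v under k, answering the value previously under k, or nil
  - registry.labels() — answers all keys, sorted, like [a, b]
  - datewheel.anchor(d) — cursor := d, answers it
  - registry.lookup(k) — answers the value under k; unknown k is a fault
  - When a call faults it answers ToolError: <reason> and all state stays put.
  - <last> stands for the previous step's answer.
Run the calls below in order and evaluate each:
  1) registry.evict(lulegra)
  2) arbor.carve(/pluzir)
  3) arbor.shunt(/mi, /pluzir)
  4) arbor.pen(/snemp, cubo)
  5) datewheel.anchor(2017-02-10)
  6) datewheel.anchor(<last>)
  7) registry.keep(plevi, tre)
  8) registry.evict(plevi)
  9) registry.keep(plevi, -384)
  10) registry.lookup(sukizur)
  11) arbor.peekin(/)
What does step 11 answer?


Answer: [mi, pluzir/, slecro, snemp]

Derivation:
→ registry.evict(k=lulegra)
← 895
→ arbor.carve(p=/pluzir)
← ok
→ arbor.shunt(s=/mi, d=/pluzir)
← ToolError: exists
→ arbor.pen(p=/snemp, c=cubo)
← created
→ datewheel.anchor(d=2017-02-10)
← 2017-02-10
→ datewheel.anchor(d=<last>)
← 2017-02-10
→ registry.keep(k=plevi, v=tre)
← nil
→ registry.evict(k=plevi)
← tre
→ registry.keep(k=plevi, v=-384)
← nil
→ registry.lookup(k=sukizur)
← fleted
→ arbor.peekin(p=/)
← [mi, pluzir/, slecro, snemp]


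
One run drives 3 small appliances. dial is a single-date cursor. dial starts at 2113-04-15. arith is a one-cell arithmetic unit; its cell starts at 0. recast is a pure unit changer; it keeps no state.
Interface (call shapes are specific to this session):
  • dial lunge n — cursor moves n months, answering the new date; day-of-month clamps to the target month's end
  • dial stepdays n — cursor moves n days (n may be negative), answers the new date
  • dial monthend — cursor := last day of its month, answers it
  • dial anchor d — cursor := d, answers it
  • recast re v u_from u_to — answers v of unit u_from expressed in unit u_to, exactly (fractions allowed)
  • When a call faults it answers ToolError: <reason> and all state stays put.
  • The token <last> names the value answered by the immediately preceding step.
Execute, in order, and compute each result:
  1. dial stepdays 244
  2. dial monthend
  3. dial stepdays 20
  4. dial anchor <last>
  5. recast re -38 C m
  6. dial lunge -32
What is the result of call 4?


>>> dial stepdays n: 244
= 2113-12-15
>>> dial monthend
= 2113-12-31
>>> dial stepdays n: 20
= 2114-01-20
>>> dial anchor d: <last>
= 2114-01-20
>>> recast re v: -38 u_from: C u_to: m
= ToolError: incompatible units
>>> dial lunge n: -32
= 2111-05-20

Answer: 2114-01-20


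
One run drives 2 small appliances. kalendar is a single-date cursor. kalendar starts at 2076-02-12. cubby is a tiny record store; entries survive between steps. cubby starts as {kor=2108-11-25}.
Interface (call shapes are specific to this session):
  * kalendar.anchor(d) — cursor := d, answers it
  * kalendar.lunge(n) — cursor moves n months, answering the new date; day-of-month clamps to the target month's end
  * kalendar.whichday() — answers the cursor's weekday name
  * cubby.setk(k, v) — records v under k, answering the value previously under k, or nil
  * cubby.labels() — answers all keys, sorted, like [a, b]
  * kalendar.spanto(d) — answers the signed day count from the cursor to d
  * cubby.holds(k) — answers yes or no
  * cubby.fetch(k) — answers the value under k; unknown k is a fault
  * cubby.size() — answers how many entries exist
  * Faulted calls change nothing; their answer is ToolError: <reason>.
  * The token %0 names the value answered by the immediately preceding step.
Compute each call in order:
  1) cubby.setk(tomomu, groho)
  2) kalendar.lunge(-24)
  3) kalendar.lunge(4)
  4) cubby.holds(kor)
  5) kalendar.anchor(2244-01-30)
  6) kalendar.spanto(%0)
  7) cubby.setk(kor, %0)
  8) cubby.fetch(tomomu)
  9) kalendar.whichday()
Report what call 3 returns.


Answer: 2074-06-12

Derivation:
Invoking cubby.setk using tomomu, groho, which returns nil.
Invoking kalendar.lunge using -24, — result: 2074-02-12.
I try kalendar.lunge using 4, → 2074-06-12.
I run cubby.holds using kor, and get yes.
I use kalendar.anchor using 2244-01-30, — result: 2244-01-30.
Invoking kalendar.spanto using %0, giving 0.
Using cubby.setk using kor, %0: 2108-11-25.
Using cubby.fetch using tomomu: groho.
I run kalendar.whichday(): Tuesday.


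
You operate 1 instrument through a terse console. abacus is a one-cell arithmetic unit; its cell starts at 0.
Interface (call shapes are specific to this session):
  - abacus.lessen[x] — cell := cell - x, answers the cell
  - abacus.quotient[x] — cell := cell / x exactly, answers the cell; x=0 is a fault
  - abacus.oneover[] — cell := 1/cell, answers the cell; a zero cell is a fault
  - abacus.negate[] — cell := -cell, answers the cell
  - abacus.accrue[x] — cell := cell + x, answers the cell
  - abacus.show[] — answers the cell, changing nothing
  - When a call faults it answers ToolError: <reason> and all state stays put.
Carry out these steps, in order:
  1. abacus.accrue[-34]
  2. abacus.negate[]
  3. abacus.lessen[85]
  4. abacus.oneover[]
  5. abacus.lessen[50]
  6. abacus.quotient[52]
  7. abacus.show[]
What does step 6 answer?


Answer: -2551/2652

Derivation:
-> abacus.accrue(-34)
<- -34
-> abacus.negate()
<- 34
-> abacus.lessen(85)
<- -51
-> abacus.oneover()
<- -1/51
-> abacus.lessen(50)
<- -2551/51
-> abacus.quotient(52)
<- -2551/2652
-> abacus.show()
<- -2551/2652


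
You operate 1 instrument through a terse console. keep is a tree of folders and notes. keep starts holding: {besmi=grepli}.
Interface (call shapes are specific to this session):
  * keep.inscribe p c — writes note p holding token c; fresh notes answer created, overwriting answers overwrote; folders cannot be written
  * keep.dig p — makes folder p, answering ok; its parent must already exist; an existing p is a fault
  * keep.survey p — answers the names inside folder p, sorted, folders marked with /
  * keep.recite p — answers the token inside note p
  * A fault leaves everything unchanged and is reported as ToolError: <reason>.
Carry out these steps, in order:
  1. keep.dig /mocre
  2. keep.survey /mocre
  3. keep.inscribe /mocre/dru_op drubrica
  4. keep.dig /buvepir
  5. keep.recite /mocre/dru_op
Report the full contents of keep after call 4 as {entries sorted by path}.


Answer: {besmi=grepli, buvepir/, mocre/, mocre/dru_op=drubrica}

Derivation:
Step: dig[p='/mocre']
Result: ok
Step: survey[p='/mocre']
Result: []
Step: inscribe[p='/mocre/dru_op'; c='drubrica']
Result: created
Step: dig[p='/buvepir']
Result: ok
Step: recite[p='/mocre/dru_op']
Result: drubrica
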